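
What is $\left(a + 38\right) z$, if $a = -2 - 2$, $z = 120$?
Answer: $4080$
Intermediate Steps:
$a = -4$ ($a = -2 - 2 = -4$)
$\left(a + 38\right) z = \left(-4 + 38\right) 120 = 34 \cdot 120 = 4080$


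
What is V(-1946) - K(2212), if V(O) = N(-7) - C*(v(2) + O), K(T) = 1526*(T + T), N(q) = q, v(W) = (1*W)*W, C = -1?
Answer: -6752973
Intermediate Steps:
v(W) = W² (v(W) = W*W = W²)
K(T) = 3052*T (K(T) = 1526*(2*T) = 3052*T)
V(O) = -3 + O (V(O) = -7 - (-1)*(2² + O) = -7 - (-1)*(4 + O) = -7 - (-4 - O) = -7 + (4 + O) = -3 + O)
V(-1946) - K(2212) = (-3 - 1946) - 3052*2212 = -1949 - 1*6751024 = -1949 - 6751024 = -6752973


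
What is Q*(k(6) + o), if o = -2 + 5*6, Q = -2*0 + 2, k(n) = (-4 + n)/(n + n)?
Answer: 169/3 ≈ 56.333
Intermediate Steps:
k(n) = (-4 + n)/(2*n) (k(n) = (-4 + n)/((2*n)) = (-4 + n)*(1/(2*n)) = (-4 + n)/(2*n))
Q = 2 (Q = 0 + 2 = 2)
o = 28 (o = -2 + 30 = 28)
Q*(k(6) + o) = 2*((½)*(-4 + 6)/6 + 28) = 2*((½)*(⅙)*2 + 28) = 2*(⅙ + 28) = 2*(169/6) = 169/3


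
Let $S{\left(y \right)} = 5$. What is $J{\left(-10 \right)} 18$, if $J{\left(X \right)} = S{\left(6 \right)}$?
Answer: $90$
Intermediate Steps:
$J{\left(X \right)} = 5$
$J{\left(-10 \right)} 18 = 5 \cdot 18 = 90$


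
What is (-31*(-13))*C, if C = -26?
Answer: -10478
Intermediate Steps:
(-31*(-13))*C = -31*(-13)*(-26) = 403*(-26) = -10478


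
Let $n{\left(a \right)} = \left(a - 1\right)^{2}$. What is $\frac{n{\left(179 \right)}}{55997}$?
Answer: $\frac{31684}{55997} \approx 0.56582$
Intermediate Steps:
$n{\left(a \right)} = \left(-1 + a\right)^{2}$
$\frac{n{\left(179 \right)}}{55997} = \frac{\left(-1 + 179\right)^{2}}{55997} = 178^{2} \cdot \frac{1}{55997} = 31684 \cdot \frac{1}{55997} = \frac{31684}{55997}$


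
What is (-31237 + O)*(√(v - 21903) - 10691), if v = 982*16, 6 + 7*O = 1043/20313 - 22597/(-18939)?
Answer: 5081044266103111/15214437 - 475263704621*I*√6191/15214437 ≈ 3.3396e+8 - 2.4579e+6*I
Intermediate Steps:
O = -10336052/15214437 (O = -6/7 + (1043/20313 - 22597/(-18939))/7 = -6/7 + (1043*(1/20313) - 22597*(-1/18939))/7 = -6/7 + (1043/20313 + 383/321)/7 = -6/7 + (⅐)*(2704894/2173491) = -6/7 + 2704894/15214437 = -10336052/15214437 ≈ -0.67936)
v = 15712
(-31237 + O)*(√(v - 21903) - 10691) = (-31237 - 10336052/15214437)*(√(15712 - 21903) - 10691) = -475263704621*(√(-6191) - 10691)/15214437 = -475263704621*(I*√6191 - 10691)/15214437 = -475263704621*(-10691 + I*√6191)/15214437 = 5081044266103111/15214437 - 475263704621*I*√6191/15214437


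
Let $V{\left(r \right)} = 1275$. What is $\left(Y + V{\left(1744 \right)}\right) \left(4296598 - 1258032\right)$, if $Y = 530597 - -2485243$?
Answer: $9167703057090$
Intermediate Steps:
$Y = 3015840$ ($Y = 530597 + 2485243 = 3015840$)
$\left(Y + V{\left(1744 \right)}\right) \left(4296598 - 1258032\right) = \left(3015840 + 1275\right) \left(4296598 - 1258032\right) = 3017115 \cdot 3038566 = 9167703057090$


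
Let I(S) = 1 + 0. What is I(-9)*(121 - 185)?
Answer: -64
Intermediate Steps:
I(S) = 1
I(-9)*(121 - 185) = 1*(121 - 185) = 1*(-64) = -64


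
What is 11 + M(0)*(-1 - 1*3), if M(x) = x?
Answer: 11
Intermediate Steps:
11 + M(0)*(-1 - 1*3) = 11 + 0*(-1 - 1*3) = 11 + 0*(-1 - 3) = 11 + 0*(-4) = 11 + 0 = 11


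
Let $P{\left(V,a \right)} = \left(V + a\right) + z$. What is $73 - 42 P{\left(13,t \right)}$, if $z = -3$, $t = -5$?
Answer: $-137$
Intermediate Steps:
$P{\left(V,a \right)} = -3 + V + a$ ($P{\left(V,a \right)} = \left(V + a\right) - 3 = -3 + V + a$)
$73 - 42 P{\left(13,t \right)} = 73 - 42 \left(-3 + 13 - 5\right) = 73 - 210 = -137$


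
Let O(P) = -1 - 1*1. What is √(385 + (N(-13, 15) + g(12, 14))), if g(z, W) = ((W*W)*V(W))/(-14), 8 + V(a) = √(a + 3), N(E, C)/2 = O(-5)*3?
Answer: √(485 - 14*√17) ≈ 20.671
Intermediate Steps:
O(P) = -2 (O(P) = -1 - 1 = -2)
N(E, C) = -12 (N(E, C) = 2*(-2*3) = 2*(-6) = -12)
V(a) = -8 + √(3 + a) (V(a) = -8 + √(a + 3) = -8 + √(3 + a))
g(z, W) = -W²*(-8 + √(3 + W))/14 (g(z, W) = ((W*W)*(-8 + √(3 + W)))/(-14) = (W²*(-8 + √(3 + W)))*(-1/14) = -W²*(-8 + √(3 + W))/14)
√(385 + (N(-13, 15) + g(12, 14))) = √(385 + (-12 + (1/14)*14²*(8 - √(3 + 14)))) = √(385 + (-12 + (1/14)*196*(8 - √17))) = √(385 + (-12 + (112 - 14*√17))) = √(385 + (100 - 14*√17)) = √(485 - 14*√17)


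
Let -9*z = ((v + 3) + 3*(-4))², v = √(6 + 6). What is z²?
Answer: 1393/9 - 248*√3/3 ≈ 11.595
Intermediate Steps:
v = 2*√3 (v = √12 = 2*√3 ≈ 3.4641)
z = -(-9 + 2*√3)²/9 (z = -((2*√3 + 3) + 3*(-4))²/9 = -((3 + 2*√3) - 12)²/9 = -(-9 + 2*√3)²/9 ≈ -3.4051)
z² = (-31/3 + 4*√3)²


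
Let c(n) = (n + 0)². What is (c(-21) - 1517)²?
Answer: 1157776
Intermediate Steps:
c(n) = n²
(c(-21) - 1517)² = ((-21)² - 1517)² = (441 - 1517)² = (-1076)² = 1157776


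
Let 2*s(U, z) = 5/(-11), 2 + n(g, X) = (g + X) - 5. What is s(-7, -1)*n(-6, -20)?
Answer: 15/2 ≈ 7.5000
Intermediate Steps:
n(g, X) = -7 + X + g (n(g, X) = -2 + ((g + X) - 5) = -2 + ((X + g) - 5) = -2 + (-5 + X + g) = -7 + X + g)
s(U, z) = -5/22 (s(U, z) = (5/(-11))/2 = (5*(-1/11))/2 = (½)*(-5/11) = -5/22)
s(-7, -1)*n(-6, -20) = -5*(-7 - 20 - 6)/22 = -5/22*(-33) = 15/2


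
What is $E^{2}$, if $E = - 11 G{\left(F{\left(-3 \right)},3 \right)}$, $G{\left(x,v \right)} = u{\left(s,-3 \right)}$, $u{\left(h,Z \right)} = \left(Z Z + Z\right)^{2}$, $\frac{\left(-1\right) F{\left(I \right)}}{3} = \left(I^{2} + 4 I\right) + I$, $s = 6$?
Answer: $156816$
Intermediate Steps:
$F{\left(I \right)} = - 15 I - 3 I^{2}$ ($F{\left(I \right)} = - 3 \left(\left(I^{2} + 4 I\right) + I\right) = - 3 \left(I^{2} + 5 I\right) = - 15 I - 3 I^{2}$)
$u{\left(h,Z \right)} = \left(Z + Z^{2}\right)^{2}$ ($u{\left(h,Z \right)} = \left(Z^{2} + Z\right)^{2} = \left(Z + Z^{2}\right)^{2}$)
$G{\left(x,v \right)} = 36$ ($G{\left(x,v \right)} = \left(-3\right)^{2} \left(1 - 3\right)^{2} = 9 \left(-2\right)^{2} = 9 \cdot 4 = 36$)
$E = -396$ ($E = \left(-11\right) 36 = -396$)
$E^{2} = \left(-396\right)^{2} = 156816$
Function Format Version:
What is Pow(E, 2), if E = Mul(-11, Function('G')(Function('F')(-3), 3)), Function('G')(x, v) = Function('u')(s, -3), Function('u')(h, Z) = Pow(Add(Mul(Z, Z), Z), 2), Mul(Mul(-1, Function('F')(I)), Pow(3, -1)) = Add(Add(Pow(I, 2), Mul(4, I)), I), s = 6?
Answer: 156816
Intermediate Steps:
Function('F')(I) = Add(Mul(-15, I), Mul(-3, Pow(I, 2))) (Function('F')(I) = Mul(-3, Add(Add(Pow(I, 2), Mul(4, I)), I)) = Mul(-3, Add(Pow(I, 2), Mul(5, I))) = Add(Mul(-15, I), Mul(-3, Pow(I, 2))))
Function('u')(h, Z) = Pow(Add(Z, Pow(Z, 2)), 2) (Function('u')(h, Z) = Pow(Add(Pow(Z, 2), Z), 2) = Pow(Add(Z, Pow(Z, 2)), 2))
Function('G')(x, v) = 36 (Function('G')(x, v) = Mul(Pow(-3, 2), Pow(Add(1, -3), 2)) = Mul(9, Pow(-2, 2)) = Mul(9, 4) = 36)
E = -396 (E = Mul(-11, 36) = -396)
Pow(E, 2) = Pow(-396, 2) = 156816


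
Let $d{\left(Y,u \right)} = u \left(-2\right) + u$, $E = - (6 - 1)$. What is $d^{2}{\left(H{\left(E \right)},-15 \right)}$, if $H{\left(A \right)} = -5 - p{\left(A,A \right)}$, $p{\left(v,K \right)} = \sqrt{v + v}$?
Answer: $225$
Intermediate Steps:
$p{\left(v,K \right)} = \sqrt{2} \sqrt{v}$ ($p{\left(v,K \right)} = \sqrt{2 v} = \sqrt{2} \sqrt{v}$)
$E = -5$ ($E = - (6 - 1) = \left(-1\right) 5 = -5$)
$H{\left(A \right)} = -5 - \sqrt{2} \sqrt{A}$
$d{\left(Y,u \right)} = - u$ ($d{\left(Y,u \right)} = - 2 u + u = - u$)
$d^{2}{\left(H{\left(E \right)},-15 \right)} = \left(\left(-1\right) \left(-15\right)\right)^{2} = 15^{2} = 225$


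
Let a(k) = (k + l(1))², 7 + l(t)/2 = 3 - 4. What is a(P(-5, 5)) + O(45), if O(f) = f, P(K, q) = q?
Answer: 166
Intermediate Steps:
l(t) = -16 (l(t) = -14 + 2*(3 - 4) = -14 + 2*(-1) = -14 - 2 = -16)
a(k) = (-16 + k)² (a(k) = (k - 16)² = (-16 + k)²)
a(P(-5, 5)) + O(45) = (-16 + 5)² + 45 = (-11)² + 45 = 121 + 45 = 166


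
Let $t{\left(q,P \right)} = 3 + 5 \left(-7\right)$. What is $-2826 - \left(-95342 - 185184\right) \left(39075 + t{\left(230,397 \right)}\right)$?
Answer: $10952573792$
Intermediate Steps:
$t{\left(q,P \right)} = -32$ ($t{\left(q,P \right)} = 3 - 35 = -32$)
$-2826 - \left(-95342 - 185184\right) \left(39075 + t{\left(230,397 \right)}\right) = -2826 - \left(-95342 - 185184\right) \left(39075 - 32\right) = -2826 - \left(-280526\right) 39043 = -2826 - -10952576618 = -2826 + 10952576618 = 10952573792$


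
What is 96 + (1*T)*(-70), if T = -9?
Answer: 726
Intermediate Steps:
96 + (1*T)*(-70) = 96 + (1*(-9))*(-70) = 96 - 9*(-70) = 96 + 630 = 726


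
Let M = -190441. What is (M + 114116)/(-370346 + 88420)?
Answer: 76325/281926 ≈ 0.27073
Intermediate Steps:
(M + 114116)/(-370346 + 88420) = (-190441 + 114116)/(-370346 + 88420) = -76325/(-281926) = -76325*(-1/281926) = 76325/281926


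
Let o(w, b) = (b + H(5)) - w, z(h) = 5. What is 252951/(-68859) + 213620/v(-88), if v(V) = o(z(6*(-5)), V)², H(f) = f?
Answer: 96597023/4039728 ≈ 23.912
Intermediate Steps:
o(w, b) = 5 + b - w (o(w, b) = (b + 5) - w = (5 + b) - w = 5 + b - w)
v(V) = V² (v(V) = (5 + V - 1*5)² = (5 + V - 5)² = V²)
252951/(-68859) + 213620/v(-88) = 252951/(-68859) + 213620/((-88)²) = 252951*(-1/68859) + 213620/7744 = -84317/22953 + 213620*(1/7744) = -84317/22953 + 4855/176 = 96597023/4039728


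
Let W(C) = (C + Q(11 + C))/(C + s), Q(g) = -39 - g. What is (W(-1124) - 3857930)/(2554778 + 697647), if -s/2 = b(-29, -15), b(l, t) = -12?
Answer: -84874459/71553350 ≈ -1.1862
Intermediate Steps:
s = 24 (s = -2*(-12) = 24)
W(C) = -50/(24 + C) (W(C) = (C + (-39 - (11 + C)))/(C + 24) = (C + (-39 + (-11 - C)))/(24 + C) = (C + (-50 - C))/(24 + C) = -50/(24 + C))
(W(-1124) - 3857930)/(2554778 + 697647) = (-50/(24 - 1124) - 3857930)/(2554778 + 697647) = (-50/(-1100) - 3857930)/3252425 = (-50*(-1/1100) - 3857930)*(1/3252425) = (1/22 - 3857930)*(1/3252425) = -84874459/22*1/3252425 = -84874459/71553350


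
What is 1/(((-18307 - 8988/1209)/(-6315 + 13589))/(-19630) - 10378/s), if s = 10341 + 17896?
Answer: -10760693191820/3953518483001 ≈ -2.7218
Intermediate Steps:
s = 28237
1/(((-18307 - 8988/1209)/(-6315 + 13589))/(-19630) - 10378/s) = 1/(((-18307 - 8988/1209)/(-6315 + 13589))/(-19630) - 10378/28237) = 1/(((-18307 - 8988*1/1209)/7274)*(-1/19630) - 10378*1/28237) = 1/(((-18307 - 2996/403)*(1/7274))*(-1/19630) - 10378/28237) = 1/(-7380717/403*1/7274*(-1/19630) - 10378/28237) = 1/(-7380717/2931422*(-1/19630) - 10378/28237) = 1/(7380717/57543813860 - 10378/28237) = 1/(-3953518483001/10760693191820) = -10760693191820/3953518483001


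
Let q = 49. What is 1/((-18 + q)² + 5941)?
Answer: 1/6902 ≈ 0.00014489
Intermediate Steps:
1/((-18 + q)² + 5941) = 1/((-18 + 49)² + 5941) = 1/(31² + 5941) = 1/(961 + 5941) = 1/6902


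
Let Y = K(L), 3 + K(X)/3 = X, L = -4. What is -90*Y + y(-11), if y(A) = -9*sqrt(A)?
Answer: 1890 - 9*I*sqrt(11) ≈ 1890.0 - 29.85*I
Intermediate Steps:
K(X) = -9 + 3*X
Y = -21 (Y = -9 + 3*(-4) = -9 - 12 = -21)
-90*Y + y(-11) = -90*(-21) - 9*I*sqrt(11) = 1890 - 9*I*sqrt(11)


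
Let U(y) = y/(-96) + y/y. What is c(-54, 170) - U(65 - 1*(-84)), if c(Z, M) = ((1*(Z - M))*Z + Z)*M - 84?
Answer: 196517429/96 ≈ 2.0471e+6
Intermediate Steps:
c(Z, M) = -84 + M*(Z + Z*(Z - M)) (c(Z, M) = ((Z - M)*Z + Z)*M - 84 = (Z*(Z - M) + Z)*M - 84 = (Z + Z*(Z - M))*M - 84 = M*(Z + Z*(Z - M)) - 84 = -84 + M*(Z + Z*(Z - M)))
U(y) = 1 - y/96 (U(y) = y*(-1/96) + 1 = -y/96 + 1 = 1 - y/96)
c(-54, 170) - U(65 - 1*(-84)) = (-84 + 170*(-54) + 170*(-54)² - 1*(-54)*170²) - (1 - (65 - 1*(-84))/96) = (-84 - 9180 + 170*2916 - 1*(-54)*28900) - (1 - (65 + 84)/96) = (-84 - 9180 + 495720 + 1560600) - (1 - 1/96*149) = 2047056 - (1 - 149/96) = 2047056 - 1*(-53/96) = 2047056 + 53/96 = 196517429/96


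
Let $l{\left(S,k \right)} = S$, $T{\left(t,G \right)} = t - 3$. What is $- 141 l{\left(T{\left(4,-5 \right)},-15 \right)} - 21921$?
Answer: $-22062$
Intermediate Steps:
$T{\left(t,G \right)} = -3 + t$
$- 141 l{\left(T{\left(4,-5 \right)},-15 \right)} - 21921 = - 141 \left(-3 + 4\right) - 21921 = \left(-141\right) 1 - 21921 = -141 - 21921 = -22062$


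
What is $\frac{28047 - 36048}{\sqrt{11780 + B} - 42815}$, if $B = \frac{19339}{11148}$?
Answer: $\frac{545555751660}{2919362502503} + \frac{2286 \sqrt{366052325073}}{2919362502503} \approx 0.18735$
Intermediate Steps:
$B = \frac{19339}{11148}$ ($B = 19339 \cdot \frac{1}{11148} = \frac{19339}{11148} \approx 1.7348$)
$\frac{28047 - 36048}{\sqrt{11780 + B} - 42815} = \frac{28047 - 36048}{\sqrt{11780 + \frac{19339}{11148}} - 42815} = - \frac{8001}{\sqrt{\frac{131342779}{11148}} - 42815} = - \frac{8001}{\frac{\sqrt{366052325073}}{5574} - 42815} = - \frac{8001}{-42815 + \frac{\sqrt{366052325073}}{5574}}$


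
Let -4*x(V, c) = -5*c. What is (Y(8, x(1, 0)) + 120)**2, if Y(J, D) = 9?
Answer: 16641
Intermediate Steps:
x(V, c) = 5*c/4 (x(V, c) = -(-5)*c/4 = 5*c/4)
(Y(8, x(1, 0)) + 120)**2 = (9 + 120)**2 = 129**2 = 16641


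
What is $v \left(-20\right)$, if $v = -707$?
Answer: $14140$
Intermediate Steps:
$v \left(-20\right) = \left(-707\right) \left(-20\right) = 14140$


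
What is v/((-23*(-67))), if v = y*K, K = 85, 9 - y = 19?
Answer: -850/1541 ≈ -0.55159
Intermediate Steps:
y = -10 (y = 9 - 1*19 = 9 - 19 = -10)
v = -850 (v = -10*85 = -850)
v/((-23*(-67))) = -850/((-23*(-67))) = -850/1541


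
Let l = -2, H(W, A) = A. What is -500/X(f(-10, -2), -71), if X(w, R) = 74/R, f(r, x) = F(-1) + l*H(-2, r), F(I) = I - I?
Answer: 17750/37 ≈ 479.73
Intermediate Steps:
F(I) = 0
f(r, x) = -2*r (f(r, x) = 0 - 2*r = -2*r)
-500/X(f(-10, -2), -71) = -500/(74/(-71)) = -500/(74*(-1/71)) = -500/(-74/71) = -500*(-71/74) = 17750/37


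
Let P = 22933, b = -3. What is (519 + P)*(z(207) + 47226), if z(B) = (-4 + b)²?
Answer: 1108693300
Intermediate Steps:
z(B) = 49 (z(B) = (-4 - 3)² = (-7)² = 49)
(519 + P)*(z(207) + 47226) = (519 + 22933)*(49 + 47226) = 23452*47275 = 1108693300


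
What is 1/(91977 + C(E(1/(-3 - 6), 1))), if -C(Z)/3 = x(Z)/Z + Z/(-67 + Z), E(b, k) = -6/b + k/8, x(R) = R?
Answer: 103/9474621 ≈ 1.0871e-5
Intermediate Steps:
E(b, k) = -6/b + k/8 (E(b, k) = -6/b + k*(⅛) = -6/b + k/8)
C(Z) = -3 - 3*Z/(-67 + Z) (C(Z) = -3*(Z/Z + Z/(-67 + Z)) = -3*(1 + Z/(-67 + Z)) = -3 - 3*Z/(-67 + Z))
1/(91977 + C(E(1/(-3 - 6), 1))) = 1/(91977 + 3*(67 - 2*(-6/(1/(-3 - 6)) + (⅛)*1))/(-67 + (-6/(1/(-3 - 6)) + (⅛)*1))) = 1/(91977 + 3*(67 - 2*(-6/(1/(-9)) + ⅛))/(-67 + (-6/(1/(-9)) + ⅛))) = 1/(91977 + 3*(67 - 2*(-6/(-⅑) + ⅛))/(-67 + (-6/(-⅑) + ⅛))) = 1/(91977 + 3*(67 - 2*(-6*(-9) + ⅛))/(-67 + (-6*(-9) + ⅛))) = 1/(91977 + 3*(67 - 2*(54 + ⅛))/(-67 + (54 + ⅛))) = 1/(91977 + 3*(67 - 2*433/8)/(-67 + 433/8)) = 1/(91977 + 3*(67 - 433/4)/(-103/8)) = 1/(91977 + 3*(-8/103)*(-165/4)) = 1/(91977 + 990/103) = 1/(9474621/103) = 103/9474621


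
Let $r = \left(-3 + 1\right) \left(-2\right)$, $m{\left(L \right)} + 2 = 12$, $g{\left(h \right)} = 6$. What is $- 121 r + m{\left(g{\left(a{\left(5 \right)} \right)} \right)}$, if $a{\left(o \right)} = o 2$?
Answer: $-474$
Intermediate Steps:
$a{\left(o \right)} = 2 o$
$m{\left(L \right)} = 10$ ($m{\left(L \right)} = -2 + 12 = 10$)
$r = 4$ ($r = \left(-2\right) \left(-2\right) = 4$)
$- 121 r + m{\left(g{\left(a{\left(5 \right)} \right)} \right)} = \left(-121\right) 4 + 10 = -484 + 10 = -474$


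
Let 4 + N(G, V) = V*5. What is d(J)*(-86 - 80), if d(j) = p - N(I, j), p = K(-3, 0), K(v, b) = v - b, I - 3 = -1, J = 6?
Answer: 4814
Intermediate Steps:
I = 2 (I = 3 - 1 = 2)
N(G, V) = -4 + 5*V (N(G, V) = -4 + V*5 = -4 + 5*V)
p = -3 (p = -3 - 1*0 = -3 + 0 = -3)
d(j) = 1 - 5*j (d(j) = -3 - (-4 + 5*j) = -3 + (4 - 5*j) = 1 - 5*j)
d(J)*(-86 - 80) = (1 - 5*6)*(-86 - 80) = (1 - 30)*(-166) = -29*(-166) = 4814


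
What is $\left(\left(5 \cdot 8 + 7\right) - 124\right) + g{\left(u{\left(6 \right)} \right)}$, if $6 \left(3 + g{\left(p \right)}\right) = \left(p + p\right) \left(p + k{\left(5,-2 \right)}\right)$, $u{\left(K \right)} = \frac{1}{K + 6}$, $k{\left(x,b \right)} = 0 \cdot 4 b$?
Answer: $- \frac{34559}{432} \approx -79.998$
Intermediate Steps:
$k{\left(x,b \right)} = 0$ ($k{\left(x,b \right)} = 0 b = 0$)
$u{\left(K \right)} = \frac{1}{6 + K}$
$g{\left(p \right)} = -3 + \frac{p^{2}}{3}$ ($g{\left(p \right)} = -3 + \frac{\left(p + p\right) \left(p + 0\right)}{6} = -3 + \frac{2 p p}{6} = -3 + \frac{2 p^{2}}{6} = -3 + \frac{p^{2}}{3}$)
$\left(\left(5 \cdot 8 + 7\right) - 124\right) + g{\left(u{\left(6 \right)} \right)} = \left(\left(5 \cdot 8 + 7\right) - 124\right) - \left(3 - \frac{\left(\frac{1}{6 + 6}\right)^{2}}{3}\right) = \left(\left(40 + 7\right) - 124\right) - \left(3 - \frac{\left(\frac{1}{12}\right)^{2}}{3}\right) = \left(47 - 124\right) - \left(3 - \frac{1}{3 \cdot 144}\right) = -77 + \left(-3 + \frac{1}{3} \cdot \frac{1}{144}\right) = -77 + \left(-3 + \frac{1}{432}\right) = -77 - \frac{1295}{432} = - \frac{34559}{432}$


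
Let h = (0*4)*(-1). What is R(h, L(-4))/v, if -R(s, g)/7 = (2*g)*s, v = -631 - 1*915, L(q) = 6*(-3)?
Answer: 0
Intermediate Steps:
L(q) = -18
h = 0 (h = 0*(-1) = 0)
v = -1546 (v = -631 - 915 = -1546)
R(s, g) = -14*g*s (R(s, g) = -7*2*g*s = -14*g*s)
R(h, L(-4))/v = -14*(-18)*0/(-1546) = 0*(-1/1546) = 0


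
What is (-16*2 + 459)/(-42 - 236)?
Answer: -427/278 ≈ -1.5360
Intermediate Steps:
(-16*2 + 459)/(-42 - 236) = (-32 + 459)/(-278) = 427*(-1/278) = -427/278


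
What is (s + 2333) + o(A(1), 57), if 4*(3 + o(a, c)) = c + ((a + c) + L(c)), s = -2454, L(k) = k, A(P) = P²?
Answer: -81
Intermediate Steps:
o(a, c) = -3 + a/4 + 3*c/4 (o(a, c) = -3 + (c + ((a + c) + c))/4 = -3 + (c + (a + 2*c))/4 = -3 + (a + 3*c)/4 = -3 + (a/4 + 3*c/4) = -3 + a/4 + 3*c/4)
(s + 2333) + o(A(1), 57) = (-2454 + 2333) + (-3 + (¼)*1² + (¾)*57) = -121 + (-3 + (¼)*1 + 171/4) = -121 + (-3 + ¼ + 171/4) = -121 + 40 = -81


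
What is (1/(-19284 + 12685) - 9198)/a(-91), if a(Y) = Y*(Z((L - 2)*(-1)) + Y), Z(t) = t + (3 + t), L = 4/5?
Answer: -303488015/257017852 ≈ -1.1808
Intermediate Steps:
L = 4/5 (L = 4*(1/5) = 4/5 ≈ 0.80000)
Z(t) = 3 + 2*t
a(Y) = Y*(27/5 + Y) (a(Y) = Y*((3 + 2*((4/5 - 2)*(-1))) + Y) = Y*((3 + 2*(-6/5*(-1))) + Y) = Y*((3 + 2*(6/5)) + Y) = Y*((3 + 12/5) + Y) = Y*(27/5 + Y))
(1/(-19284 + 12685) - 9198)/a(-91) = (1/(-19284 + 12685) - 9198)/(((1/5)*(-91)*(27 + 5*(-91)))) = (1/(-6599) - 9198)/(((1/5)*(-91)*(27 - 455))) = (-1/6599 - 9198)/(((1/5)*(-91)*(-428))) = -60697603/(6599*38948/5) = -60697603/6599*5/38948 = -303488015/257017852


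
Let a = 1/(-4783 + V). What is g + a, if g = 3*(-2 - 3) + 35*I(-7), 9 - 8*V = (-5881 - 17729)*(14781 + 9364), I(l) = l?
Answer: -148206550692/570025195 ≈ -260.00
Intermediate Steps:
V = 570063459/8 (V = 9/8 - (-5881 - 17729)*(14781 + 9364)/8 = 9/8 - (-11805)*24145/4 = 9/8 - 1/8*(-570063450) = 9/8 + 285031725/4 = 570063459/8 ≈ 7.1258e+7)
g = -260 (g = 3*(-2 - 3) + 35*(-7) = 3*(-5) - 245 = -15 - 245 = -260)
a = 8/570025195 (a = 1/(-4783 + 570063459/8) = 1/(570025195/8) = 8/570025195 ≈ 1.4034e-8)
g + a = -260 + 8/570025195 = -148206550692/570025195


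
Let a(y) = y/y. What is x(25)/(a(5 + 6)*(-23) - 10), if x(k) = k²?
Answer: -625/33 ≈ -18.939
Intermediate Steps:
a(y) = 1
x(25)/(a(5 + 6)*(-23) - 10) = 25²/(1*(-23) - 10) = 625/(-23 - 10) = 625/(-33) = 625*(-1/33) = -625/33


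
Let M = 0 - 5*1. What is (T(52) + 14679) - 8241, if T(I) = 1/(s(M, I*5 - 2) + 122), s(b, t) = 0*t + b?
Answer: 753247/117 ≈ 6438.0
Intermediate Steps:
M = -5 (M = 0 - 5 = -5)
s(b, t) = b (s(b, t) = 0 + b = b)
T(I) = 1/117 (T(I) = 1/(-5 + 122) = 1/117)
(T(52) + 14679) - 8241 = (1/117 + 14679) - 8241 = 1717444/117 - 8241 = 753247/117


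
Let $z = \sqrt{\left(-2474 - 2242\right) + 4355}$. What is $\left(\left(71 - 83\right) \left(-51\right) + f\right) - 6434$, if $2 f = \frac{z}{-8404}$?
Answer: $-5822 - \frac{19 i}{16808} \approx -5822.0 - 0.0011304 i$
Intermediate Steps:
$z = 19 i$ ($z = \sqrt{-4716 + 4355} = \sqrt{-361} = 19 i \approx 19.0 i$)
$f = - \frac{19 i}{16808}$ ($f = \frac{19 i \frac{1}{-8404}}{2} = \frac{19 i \left(- \frac{1}{8404}\right)}{2} = \frac{\left(- \frac{19}{8404}\right) i}{2} = - \frac{19 i}{16808} \approx - 0.0011304 i$)
$\left(\left(71 - 83\right) \left(-51\right) + f\right) - 6434 = \left(\left(71 - 83\right) \left(-51\right) - \frac{19 i}{16808}\right) - 6434 = \left(\left(-12\right) \left(-51\right) - \frac{19 i}{16808}\right) - 6434 = \left(612 - \frac{19 i}{16808}\right) - 6434 = -5822 - \frac{19 i}{16808}$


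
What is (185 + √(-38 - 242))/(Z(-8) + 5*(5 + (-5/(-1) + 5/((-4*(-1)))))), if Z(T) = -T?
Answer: 740/257 + 8*I*√70/257 ≈ 2.8794 + 0.26044*I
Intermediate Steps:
(185 + √(-38 - 242))/(Z(-8) + 5*(5 + (-5/(-1) + 5/((-4*(-1)))))) = (185 + √(-38 - 242))/(-1*(-8) + 5*(5 + (-5/(-1) + 5/((-4*(-1)))))) = (185 + √(-280))/(8 + 5*(5 + (-5*(-1) + 5/4))) = (185 + 2*I*√70)/(8 + 5*(5 + (5 + 5*(¼)))) = (185 + 2*I*√70)/(8 + 5*(5 + (5 + 5/4))) = (185 + 2*I*√70)/(8 + 5*(5 + 25/4)) = (185 + 2*I*√70)/(8 + 5*(45/4)) = (185 + 2*I*√70)/(8 + 225/4) = (185 + 2*I*√70)/(257/4) = (185 + 2*I*√70)*(4/257) = 740/257 + 8*I*√70/257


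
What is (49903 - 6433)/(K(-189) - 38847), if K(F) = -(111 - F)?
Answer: -14490/13049 ≈ -1.1104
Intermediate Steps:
K(F) = -111 + F
(49903 - 6433)/(K(-189) - 38847) = (49903 - 6433)/((-111 - 189) - 38847) = 43470/(-300 - 38847) = 43470/(-39147) = 43470*(-1/39147) = -14490/13049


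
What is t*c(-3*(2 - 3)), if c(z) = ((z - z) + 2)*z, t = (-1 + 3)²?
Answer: 24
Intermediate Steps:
t = 4 (t = 2² = 4)
c(z) = 2*z (c(z) = (0 + 2)*z = 2*z)
t*c(-3*(2 - 3)) = 4*(2*(-3*(2 - 3))) = 4*(2*(-3*(-1))) = 4*(2*3) = 4*6 = 24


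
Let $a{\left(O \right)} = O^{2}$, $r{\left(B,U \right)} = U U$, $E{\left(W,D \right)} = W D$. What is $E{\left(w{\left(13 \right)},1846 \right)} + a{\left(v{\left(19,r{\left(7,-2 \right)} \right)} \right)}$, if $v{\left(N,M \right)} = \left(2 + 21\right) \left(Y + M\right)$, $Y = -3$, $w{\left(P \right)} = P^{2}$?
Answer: $312503$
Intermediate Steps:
$E{\left(W,D \right)} = D W$
$r{\left(B,U \right)} = U^{2}$
$v{\left(N,M \right)} = -69 + 23 M$ ($v{\left(N,M \right)} = \left(2 + 21\right) \left(-3 + M\right) = 23 \left(-3 + M\right) = -69 + 23 M$)
$E{\left(w{\left(13 \right)},1846 \right)} + a{\left(v{\left(19,r{\left(7,-2 \right)} \right)} \right)} = 1846 \cdot 13^{2} + \left(-69 + 23 \left(-2\right)^{2}\right)^{2} = 1846 \cdot 169 + \left(-69 + 23 \cdot 4\right)^{2} = 311974 + \left(-69 + 92\right)^{2} = 311974 + 23^{2} = 311974 + 529 = 312503$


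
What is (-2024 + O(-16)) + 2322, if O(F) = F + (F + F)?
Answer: 250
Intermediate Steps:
O(F) = 3*F (O(F) = F + 2*F = 3*F)
(-2024 + O(-16)) + 2322 = (-2024 + 3*(-16)) + 2322 = (-2024 - 48) + 2322 = -2072 + 2322 = 250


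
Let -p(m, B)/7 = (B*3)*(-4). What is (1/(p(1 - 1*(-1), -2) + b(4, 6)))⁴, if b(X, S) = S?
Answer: 1/688747536 ≈ 1.4519e-9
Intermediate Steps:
p(m, B) = 84*B (p(m, B) = -7*B*3*(-4) = -7*3*B*(-4) = -(-84)*B = 84*B)
(1/(p(1 - 1*(-1), -2) + b(4, 6)))⁴ = (1/(84*(-2) + 6))⁴ = (1/(-168 + 6))⁴ = (1/(-162))⁴ = (-1/162)⁴ = 1/688747536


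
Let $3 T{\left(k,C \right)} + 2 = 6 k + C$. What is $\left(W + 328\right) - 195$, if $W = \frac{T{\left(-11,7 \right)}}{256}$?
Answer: $\frac{102083}{768} \approx 132.92$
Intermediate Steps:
$T{\left(k,C \right)} = - \frac{2}{3} + 2 k + \frac{C}{3}$ ($T{\left(k,C \right)} = - \frac{2}{3} + \frac{6 k + C}{3} = - \frac{2}{3} + \frac{C + 6 k}{3} = - \frac{2}{3} + \left(2 k + \frac{C}{3}\right) = - \frac{2}{3} + 2 k + \frac{C}{3}$)
$W = - \frac{61}{768}$ ($W = \frac{- \frac{2}{3} + 2 \left(-11\right) + \frac{1}{3} \cdot 7}{256} = \left(- \frac{2}{3} - 22 + \frac{7}{3}\right) \frac{1}{256} = \left(- \frac{61}{3}\right) \frac{1}{256} = - \frac{61}{768} \approx -0.079427$)
$\left(W + 328\right) - 195 = \left(- \frac{61}{768} + 328\right) - 195 = \frac{251843}{768} - 195 = \frac{102083}{768}$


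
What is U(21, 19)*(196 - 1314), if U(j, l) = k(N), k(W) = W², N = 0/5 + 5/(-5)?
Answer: -1118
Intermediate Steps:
N = -1 (N = 0*(⅕) + 5*(-⅕) = 0 - 1 = -1)
U(j, l) = 1 (U(j, l) = (-1)² = 1)
U(21, 19)*(196 - 1314) = 1*(196 - 1314) = 1*(-1118) = -1118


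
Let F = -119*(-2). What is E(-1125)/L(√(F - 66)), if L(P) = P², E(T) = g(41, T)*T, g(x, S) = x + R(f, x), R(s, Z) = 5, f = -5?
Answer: -25875/86 ≈ -300.87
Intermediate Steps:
F = 238
g(x, S) = 5 + x (g(x, S) = x + 5 = 5 + x)
E(T) = 46*T (E(T) = (5 + 41)*T = 46*T)
E(-1125)/L(√(F - 66)) = (46*(-1125))/((√(238 - 66))²) = -51750/((√172)²) = -51750/((2*√43)²) = -51750/172 = -51750*1/172 = -25875/86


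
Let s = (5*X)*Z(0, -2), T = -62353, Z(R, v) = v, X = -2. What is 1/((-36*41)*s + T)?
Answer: -1/91873 ≈ -1.0885e-5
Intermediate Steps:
s = 20 (s = (5*(-2))*(-2) = -10*(-2) = 20)
1/((-36*41)*s + T) = 1/(-36*41*20 - 62353) = 1/(-1476*20 - 62353) = 1/(-29520 - 62353) = 1/(-91873) = -1/91873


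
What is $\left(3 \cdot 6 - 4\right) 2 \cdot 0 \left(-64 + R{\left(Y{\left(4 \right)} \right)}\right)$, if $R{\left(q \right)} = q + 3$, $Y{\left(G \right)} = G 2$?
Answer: $0$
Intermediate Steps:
$Y{\left(G \right)} = 2 G$
$R{\left(q \right)} = 3 + q$
$\left(3 \cdot 6 - 4\right) 2 \cdot 0 \left(-64 + R{\left(Y{\left(4 \right)} \right)}\right) = \left(3 \cdot 6 - 4\right) 2 \cdot 0 \left(-64 + \left(3 + 2 \cdot 4\right)\right) = \left(18 - 4\right) 2 \cdot 0 \left(-64 + \left(3 + 8\right)\right) = 14 \cdot 2 \cdot 0 \left(-64 + 11\right) = 28 \cdot 0 \left(-53\right) = 0 \left(-53\right) = 0$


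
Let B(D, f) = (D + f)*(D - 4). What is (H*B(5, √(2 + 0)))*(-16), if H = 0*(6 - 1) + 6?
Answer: -480 - 96*√2 ≈ -615.76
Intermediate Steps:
H = 6 (H = 0*5 + 6 = 0 + 6 = 6)
B(D, f) = (-4 + D)*(D + f) (B(D, f) = (D + f)*(-4 + D) = (-4 + D)*(D + f))
(H*B(5, √(2 + 0)))*(-16) = (6*(5² - 4*5 - 4*√(2 + 0) + 5*√(2 + 0)))*(-16) = (6*(25 - 20 - 4*√2 + 5*√2))*(-16) = (6*(5 + √2))*(-16) = (30 + 6*√2)*(-16) = -480 - 96*√2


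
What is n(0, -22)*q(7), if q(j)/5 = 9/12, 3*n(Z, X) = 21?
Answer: 105/4 ≈ 26.250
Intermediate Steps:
n(Z, X) = 7 (n(Z, X) = (⅓)*21 = 7)
q(j) = 15/4 (q(j) = 5*(9/12) = 5*(9*(1/12)) = 5*(¾) = 15/4)
n(0, -22)*q(7) = 7*(15/4) = 105/4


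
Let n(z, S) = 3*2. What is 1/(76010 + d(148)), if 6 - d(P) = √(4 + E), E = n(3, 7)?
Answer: 38008/2889216123 + √10/5778432246 ≈ 1.3156e-5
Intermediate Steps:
n(z, S) = 6
E = 6
d(P) = 6 - √10 (d(P) = 6 - √(4 + 6) = 6 - √10)
1/(76010 + d(148)) = 1/(76010 + (6 - √10)) = 1/(76016 - √10)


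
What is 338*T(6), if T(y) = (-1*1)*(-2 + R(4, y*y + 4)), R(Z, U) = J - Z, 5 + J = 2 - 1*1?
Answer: 3380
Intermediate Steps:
J = -4 (J = -5 + (2 - 1*1) = -5 + (2 - 1) = -5 + 1 = -4)
R(Z, U) = -4 - Z
T(y) = 10 (T(y) = (-1*1)*(-2 + (-4 - 1*4)) = -(-2 + (-4 - 4)) = -(-2 - 8) = -1*(-10) = 10)
338*T(6) = 338*10 = 3380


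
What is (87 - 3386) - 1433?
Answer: -4732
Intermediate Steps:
(87 - 3386) - 1433 = -3299 - 1433 = -4732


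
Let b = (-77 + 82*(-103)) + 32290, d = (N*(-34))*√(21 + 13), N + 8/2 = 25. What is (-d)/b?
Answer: 714*√34/23767 ≈ 0.17517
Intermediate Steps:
N = 21 (N = -4 + 25 = 21)
d = -714*√34 (d = (21*(-34))*√(21 + 13) = -714*√34 ≈ -4163.3)
b = 23767 (b = (-77 - 8446) + 32290 = -8523 + 32290 = 23767)
(-d)/b = -(-714)*√34/23767 = (714*√34)*(1/23767) = 714*√34/23767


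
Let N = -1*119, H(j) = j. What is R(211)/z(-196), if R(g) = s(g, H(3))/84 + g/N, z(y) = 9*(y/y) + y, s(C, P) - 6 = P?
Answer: 793/89012 ≈ 0.0089089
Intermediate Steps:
s(C, P) = 6 + P
z(y) = 9 + y (z(y) = 9*1 + y = 9 + y)
N = -119
R(g) = 3/28 - g/119 (R(g) = (6 + 3)/84 + g/(-119) = 9*(1/84) + g*(-1/119) = 3/28 - g/119)
R(211)/z(-196) = (3/28 - 1/119*211)/(9 - 196) = (3/28 - 211/119)/(-187) = -793/476*(-1/187) = 793/89012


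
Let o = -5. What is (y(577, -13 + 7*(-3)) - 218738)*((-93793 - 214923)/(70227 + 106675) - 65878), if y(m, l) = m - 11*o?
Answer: 1270931870957616/88451 ≈ 1.4369e+10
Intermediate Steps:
y(m, l) = 55 + m (y(m, l) = m - 11*(-5) = m + 55 = 55 + m)
(y(577, -13 + 7*(-3)) - 218738)*((-93793 - 214923)/(70227 + 106675) - 65878) = ((55 + 577) - 218738)*((-93793 - 214923)/(70227 + 106675) - 65878) = (632 - 218738)*(-308716/176902 - 65878) = -218106*(-308716*1/176902 - 65878) = -218106*(-154358/88451 - 65878) = -218106*(-5827129336/88451) = 1270931870957616/88451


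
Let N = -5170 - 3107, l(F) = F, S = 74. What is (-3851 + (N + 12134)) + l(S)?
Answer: 80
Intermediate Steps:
N = -8277
(-3851 + (N + 12134)) + l(S) = (-3851 + (-8277 + 12134)) + 74 = (-3851 + 3857) + 74 = 6 + 74 = 80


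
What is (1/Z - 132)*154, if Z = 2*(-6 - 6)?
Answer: -244013/12 ≈ -20334.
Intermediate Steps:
Z = -24 (Z = 2*(-12) = -24)
(1/Z - 132)*154 = (1/(-24) - 132)*154 = (-1/24 - 132)*154 = -3169/24*154 = -244013/12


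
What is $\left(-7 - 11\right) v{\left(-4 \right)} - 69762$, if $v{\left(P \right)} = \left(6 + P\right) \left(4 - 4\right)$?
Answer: $-69762$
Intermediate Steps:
$v{\left(P \right)} = 0$ ($v{\left(P \right)} = \left(6 + P\right) 0 = 0$)
$\left(-7 - 11\right) v{\left(-4 \right)} - 69762 = \left(-7 - 11\right) 0 - 69762 = \left(-18\right) 0 - 69762 = 0 - 69762 = -69762$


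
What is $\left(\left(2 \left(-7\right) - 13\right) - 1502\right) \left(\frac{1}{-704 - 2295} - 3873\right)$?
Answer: $\frac{17759530712}{2999} \approx 5.9218 \cdot 10^{6}$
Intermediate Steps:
$\left(\left(2 \left(-7\right) - 13\right) - 1502\right) \left(\frac{1}{-704 - 2295} - 3873\right) = \left(\left(-14 - 13\right) - 1502\right) \left(\frac{1}{-2999} - 3873\right) = \left(-27 - 1502\right) \left(- \frac{1}{2999} - 3873\right) = \left(-1529\right) \left(- \frac{11615128}{2999}\right) = \frac{17759530712}{2999}$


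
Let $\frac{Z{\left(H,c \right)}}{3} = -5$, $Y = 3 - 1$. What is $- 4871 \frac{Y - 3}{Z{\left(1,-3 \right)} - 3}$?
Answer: $- \frac{4871}{18} \approx -270.61$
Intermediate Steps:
$Y = 2$
$Z{\left(H,c \right)} = -15$ ($Z{\left(H,c \right)} = 3 \left(-5\right) = -15$)
$- 4871 \frac{Y - 3}{Z{\left(1,-3 \right)} - 3} = - 4871 \frac{2 - 3}{-15 - 3} = - 4871 \left(- \frac{1}{-18}\right) = - 4871 \left(\left(-1\right) \left(- \frac{1}{18}\right)\right) = \left(-4871\right) \frac{1}{18} = - \frac{4871}{18}$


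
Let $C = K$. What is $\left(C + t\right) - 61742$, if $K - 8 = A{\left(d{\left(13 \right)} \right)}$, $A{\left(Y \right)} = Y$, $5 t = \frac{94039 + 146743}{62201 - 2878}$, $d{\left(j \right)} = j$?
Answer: $- \frac{18307133633}{296615} \approx -61720.0$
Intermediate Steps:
$t = \frac{240782}{296615}$ ($t = \frac{\left(94039 + 146743\right) \frac{1}{62201 - 2878}}{5} = \frac{240782 \cdot \frac{1}{59323}}{5} = \frac{1}{5} \cdot \frac{240782}{59323} = \frac{240782}{296615} \approx 0.81177$)
$K = 21$ ($K = 8 + 13 = 21$)
$C = 21$
$\left(C + t\right) - 61742 = \left(21 + \frac{240782}{296615}\right) - 61742 = \frac{6469697}{296615} - 61742 = - \frac{18307133633}{296615}$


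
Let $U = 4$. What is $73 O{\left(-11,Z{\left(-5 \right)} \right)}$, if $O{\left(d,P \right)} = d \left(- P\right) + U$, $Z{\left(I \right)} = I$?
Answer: $-3723$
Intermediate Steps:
$O{\left(d,P \right)} = 4 - P d$ ($O{\left(d,P \right)} = d \left(- P\right) + 4 = - P d + 4 = 4 - P d$)
$73 O{\left(-11,Z{\left(-5 \right)} \right)} = 73 \left(4 - \left(-5\right) \left(-11\right)\right) = 73 \left(4 - 55\right) = 73 \left(-51\right) = -3723$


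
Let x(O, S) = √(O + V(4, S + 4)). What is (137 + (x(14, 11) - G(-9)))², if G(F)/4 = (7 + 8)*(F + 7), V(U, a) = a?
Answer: (257 + √29)² ≈ 68846.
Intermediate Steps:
G(F) = 420 + 60*F (G(F) = 4*((7 + 8)*(F + 7)) = 4*(15*(7 + F)) = 4*(105 + 15*F) = 420 + 60*F)
x(O, S) = √(4 + O + S) (x(O, S) = √(O + (S + 4)) = √(O + (4 + S)) = √(4 + O + S))
(137 + (x(14, 11) - G(-9)))² = (137 + (√(4 + 14 + 11) - (420 + 60*(-9))))² = (137 + (√29 - (420 - 540)))² = (137 + (√29 - 1*(-120)))² = (137 + (√29 + 120))² = (137 + (120 + √29))² = (257 + √29)²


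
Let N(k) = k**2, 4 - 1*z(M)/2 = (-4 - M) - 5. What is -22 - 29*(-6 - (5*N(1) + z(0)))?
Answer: 1051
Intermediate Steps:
z(M) = 26 + 2*M (z(M) = 8 - 2*((-4 - M) - 5) = 8 - 2*(-9 - M) = 8 + (18 + 2*M) = 26 + 2*M)
-22 - 29*(-6 - (5*N(1) + z(0))) = -22 - 29*(-6 - (5*1**2 + (26 + 2*0))) = -22 - 29*(-6 - (5*1 + (26 + 0))) = -22 - 29*(-6 - (5 + 26)) = -22 - 29*(-6 - 1*31) = -22 - 29*(-6 - 31) = -22 - 29*(-37) = -22 + 1073 = 1051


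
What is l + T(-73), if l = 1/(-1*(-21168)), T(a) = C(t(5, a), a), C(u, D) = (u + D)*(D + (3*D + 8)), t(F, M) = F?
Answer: 408796417/21168 ≈ 19312.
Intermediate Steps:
C(u, D) = (8 + 4*D)*(D + u) (C(u, D) = (D + u)*(D + (8 + 3*D)) = (D + u)*(8 + 4*D) = (8 + 4*D)*(D + u))
T(a) = 40 + 4*a**2 + 28*a (T(a) = 4*a**2 + 8*a + 8*5 + 4*a*5 = 4*a**2 + 8*a + 40 + 20*a = 40 + 4*a**2 + 28*a)
l = 1/21168 ≈ 4.7241e-5
l + T(-73) = 1/21168 + (40 + 4*(-73)**2 + 28*(-73)) = 1/21168 + (40 + 4*5329 - 2044) = 1/21168 + (40 + 21316 - 2044) = 1/21168 + 19312 = 408796417/21168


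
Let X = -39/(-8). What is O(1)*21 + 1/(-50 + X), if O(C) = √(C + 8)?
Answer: 22735/361 ≈ 62.978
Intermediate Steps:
X = 39/8 (X = -39*(-⅛) = 39/8 ≈ 4.8750)
O(C) = √(8 + C)
O(1)*21 + 1/(-50 + X) = √(8 + 1)*21 + 1/(-50 + 39/8) = √9*21 + 1/(-361/8) = 3*21 - 8/361 = 63 - 8/361 = 22735/361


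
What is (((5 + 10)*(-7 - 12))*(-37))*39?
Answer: 411255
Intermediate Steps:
(((5 + 10)*(-7 - 12))*(-37))*39 = ((15*(-19))*(-37))*39 = -285*(-37)*39 = 10545*39 = 411255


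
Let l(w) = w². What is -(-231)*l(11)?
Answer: 27951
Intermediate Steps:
-(-231)*l(11) = -(-231)*11² = -(-231)*121 = -231*(-121) = 27951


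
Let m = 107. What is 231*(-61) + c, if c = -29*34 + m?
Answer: -14970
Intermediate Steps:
c = -879 (c = -29*34 + 107 = -986 + 107 = -879)
231*(-61) + c = 231*(-61) - 879 = -14091 - 879 = -14970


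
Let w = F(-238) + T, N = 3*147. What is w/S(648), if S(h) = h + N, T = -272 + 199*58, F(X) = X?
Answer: 11032/1089 ≈ 10.130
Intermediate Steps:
N = 441
T = 11270 (T = -272 + 11542 = 11270)
S(h) = 441 + h (S(h) = h + 441 = 441 + h)
w = 11032 (w = -238 + 11270 = 11032)
w/S(648) = 11032/(441 + 648) = 11032/1089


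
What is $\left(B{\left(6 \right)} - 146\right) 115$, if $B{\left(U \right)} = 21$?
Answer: $-14375$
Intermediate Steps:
$\left(B{\left(6 \right)} - 146\right) 115 = \left(21 - 146\right) 115 = \left(-125\right) 115 = -14375$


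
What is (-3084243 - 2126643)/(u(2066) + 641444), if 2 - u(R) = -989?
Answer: -1736962/214145 ≈ -8.1111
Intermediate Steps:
u(R) = 991 (u(R) = 2 - 1*(-989) = 2 + 989 = 991)
(-3084243 - 2126643)/(u(2066) + 641444) = (-3084243 - 2126643)/(991 + 641444) = -5210886/642435 = -5210886*1/642435 = -1736962/214145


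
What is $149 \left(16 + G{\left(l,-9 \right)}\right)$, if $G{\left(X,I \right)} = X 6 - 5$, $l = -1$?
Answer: $745$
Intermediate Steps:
$G{\left(X,I \right)} = -5 + 6 X$ ($G{\left(X,I \right)} = 6 X - 5 = -5 + 6 X$)
$149 \left(16 + G{\left(l,-9 \right)}\right) = 149 \left(16 + \left(-5 + 6 \left(-1\right)\right)\right) = 149 \left(16 - 11\right) = 149 \cdot 5 = 745$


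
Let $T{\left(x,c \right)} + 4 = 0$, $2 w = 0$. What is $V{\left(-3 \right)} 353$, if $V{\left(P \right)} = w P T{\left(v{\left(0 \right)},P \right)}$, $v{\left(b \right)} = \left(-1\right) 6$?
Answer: $0$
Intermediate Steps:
$v{\left(b \right)} = -6$
$w = 0$ ($w = \frac{1}{2} \cdot 0 = 0$)
$T{\left(x,c \right)} = -4$ ($T{\left(x,c \right)} = -4 + 0 = -4$)
$V{\left(P \right)} = 0$ ($V{\left(P \right)} = 0 P \left(-4\right) = 0 \left(-4\right) = 0$)
$V{\left(-3 \right)} 353 = 0 \cdot 353 = 0$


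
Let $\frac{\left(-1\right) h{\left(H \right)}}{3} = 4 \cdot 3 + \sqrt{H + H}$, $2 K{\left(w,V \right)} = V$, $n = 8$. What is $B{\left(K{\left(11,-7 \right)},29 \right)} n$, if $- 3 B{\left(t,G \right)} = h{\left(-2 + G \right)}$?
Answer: $96 + 24 \sqrt{6} \approx 154.79$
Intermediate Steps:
$K{\left(w,V \right)} = \frac{V}{2}$
$h{\left(H \right)} = -36 - 3 \sqrt{2} \sqrt{H}$ ($h{\left(H \right)} = - 3 \left(4 \cdot 3 + \sqrt{H + H}\right) = - 3 \left(12 + \sqrt{2 H}\right) = - 3 \left(12 + \sqrt{2} \sqrt{H}\right) = -36 - 3 \sqrt{2} \sqrt{H}$)
$B{\left(t,G \right)} = 12 + \sqrt{2} \sqrt{-2 + G}$ ($B{\left(t,G \right)} = - \frac{-36 - 3 \sqrt{2} \sqrt{-2 + G}}{3} = 12 + \sqrt{2} \sqrt{-2 + G}$)
$B{\left(K{\left(11,-7 \right)},29 \right)} n = \left(12 + \sqrt{-4 + 2 \cdot 29}\right) 8 = \left(12 + \sqrt{-4 + 58}\right) 8 = \left(12 + \sqrt{54}\right) 8 = \left(12 + 3 \sqrt{6}\right) 8 = 96 + 24 \sqrt{6}$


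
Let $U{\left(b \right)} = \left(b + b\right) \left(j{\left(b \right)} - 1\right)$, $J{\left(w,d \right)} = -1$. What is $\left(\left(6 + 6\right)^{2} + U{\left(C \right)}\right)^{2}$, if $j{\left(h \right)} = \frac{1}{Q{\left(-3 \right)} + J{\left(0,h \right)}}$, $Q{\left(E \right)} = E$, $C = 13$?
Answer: $\frac{49729}{4} \approx 12432.0$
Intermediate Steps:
$j{\left(h \right)} = - \frac{1}{4}$ ($j{\left(h \right)} = \frac{1}{-3 - 1} = \frac{1}{-4} = - \frac{1}{4}$)
$U{\left(b \right)} = - \frac{5 b}{2}$ ($U{\left(b \right)} = \left(b + b\right) \left(- \frac{1}{4} - 1\right) = 2 b \left(- \frac{5}{4}\right) = - \frac{5 b}{2}$)
$\left(\left(6 + 6\right)^{2} + U{\left(C \right)}\right)^{2} = \left(\left(6 + 6\right)^{2} - \frac{65}{2}\right)^{2} = \left(12^{2} - \frac{65}{2}\right)^{2} = \left(144 - \frac{65}{2}\right)^{2} = \left(\frac{223}{2}\right)^{2} = \frac{49729}{4}$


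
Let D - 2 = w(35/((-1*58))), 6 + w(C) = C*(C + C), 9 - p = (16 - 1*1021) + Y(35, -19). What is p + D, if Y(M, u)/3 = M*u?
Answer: 5055635/1682 ≈ 3005.7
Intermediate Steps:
Y(M, u) = 3*M*u (Y(M, u) = 3*(M*u) = 3*M*u)
p = 3009 (p = 9 - ((16 - 1*1021) + 3*35*(-19)) = 9 - ((16 - 1021) - 1995) = 9 - (-1005 - 1995) = 9 - 1*(-3000) = 9 + 3000 = 3009)
w(C) = -6 + 2*C² (w(C) = -6 + C*(C + C) = -6 + C*(2*C) = -6 + 2*C²)
D = -5503/1682 (D = 2 + (-6 + 2*(35/((-1*58)))²) = 2 + (-6 + 2*(35/(-58))²) = 2 + (-6 + 2*(35*(-1/58))²) = 2 + (-6 + 2*(-35/58)²) = 2 + (-6 + 2*(1225/3364)) = 2 + (-6 + 1225/1682) = 2 - 8867/1682 = -5503/1682 ≈ -3.2717)
p + D = 3009 - 5503/1682 = 5055635/1682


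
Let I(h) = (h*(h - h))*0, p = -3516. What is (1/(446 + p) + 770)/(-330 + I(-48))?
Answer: -2363899/1013100 ≈ -2.3333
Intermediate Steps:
I(h) = 0 (I(h) = (h*0)*0 = 0*0 = 0)
(1/(446 + p) + 770)/(-330 + I(-48)) = (1/(446 - 3516) + 770)/(-330 + 0) = (1/(-3070) + 770)/(-330) = (-1/3070 + 770)*(-1/330) = (2363899/3070)*(-1/330) = -2363899/1013100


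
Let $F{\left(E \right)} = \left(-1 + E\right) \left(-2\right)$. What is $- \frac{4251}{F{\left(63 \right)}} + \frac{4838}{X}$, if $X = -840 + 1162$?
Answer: $\frac{984367}{19964} \approx 49.307$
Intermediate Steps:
$X = 322$
$F{\left(E \right)} = 2 - 2 E$
$- \frac{4251}{F{\left(63 \right)}} + \frac{4838}{X} = - \frac{4251}{2 - 126} + \frac{4838}{322} = - \frac{4251}{2 - 126} + 4838 \cdot \frac{1}{322} = - \frac{4251}{-124} + \frac{2419}{161} = \left(-4251\right) \left(- \frac{1}{124}\right) + \frac{2419}{161} = \frac{4251}{124} + \frac{2419}{161} = \frac{984367}{19964}$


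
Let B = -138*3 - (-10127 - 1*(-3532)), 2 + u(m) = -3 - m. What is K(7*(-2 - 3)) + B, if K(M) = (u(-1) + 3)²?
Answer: 6182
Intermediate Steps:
u(m) = -5 - m (u(m) = -2 + (-3 - m) = -5 - m)
K(M) = 1 (K(M) = ((-5 - 1*(-1)) + 3)² = ((-5 + 1) + 3)² = (-4 + 3)² = (-1)² = 1)
B = 6181 (B = -414 - (-10127 + 3532) = -414 - 1*(-6595) = -414 + 6595 = 6181)
K(7*(-2 - 3)) + B = 1 + 6181 = 6182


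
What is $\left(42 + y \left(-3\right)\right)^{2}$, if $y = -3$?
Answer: $2601$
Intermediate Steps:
$\left(42 + y \left(-3\right)\right)^{2} = \left(42 - -9\right)^{2} = \left(42 + 9\right)^{2} = 51^{2} = 2601$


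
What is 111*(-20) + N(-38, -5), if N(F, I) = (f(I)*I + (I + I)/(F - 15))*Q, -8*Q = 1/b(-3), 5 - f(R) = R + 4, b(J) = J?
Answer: -706355/318 ≈ -2221.2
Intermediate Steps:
f(R) = 1 - R (f(R) = 5 - (R + 4) = 5 - (4 + R) = 5 + (-4 - R) = 1 - R)
Q = 1/24 (Q = -1/8/(-3) = -1/8*(-1/3) = 1/24 ≈ 0.041667)
N(F, I) = I/(12*(-15 + F)) + I*(1 - I)/24 (N(F, I) = ((1 - I)*I + (I + I)/(F - 15))*(1/24) = (I*(1 - I) + (2*I)/(-15 + F))*(1/24) = (I*(1 - I) + 2*I/(-15 + F))*(1/24) = I/(12*(-15 + F)) + I*(1 - I)/24)
111*(-20) + N(-38, -5) = 111*(-20) + (1/24)*(-5)*(-13 + 15*(-5) - 1*(-38)*(-1 - 5))/(-15 - 38) = -2220 + (1/24)*(-5)*(-13 - 75 - 1*(-38)*(-6))/(-53) = -2220 + (1/24)*(-5)*(-1/53)*(-13 - 75 - 228) = -2220 + (1/24)*(-5)*(-1/53)*(-316) = -2220 - 395/318 = -706355/318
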